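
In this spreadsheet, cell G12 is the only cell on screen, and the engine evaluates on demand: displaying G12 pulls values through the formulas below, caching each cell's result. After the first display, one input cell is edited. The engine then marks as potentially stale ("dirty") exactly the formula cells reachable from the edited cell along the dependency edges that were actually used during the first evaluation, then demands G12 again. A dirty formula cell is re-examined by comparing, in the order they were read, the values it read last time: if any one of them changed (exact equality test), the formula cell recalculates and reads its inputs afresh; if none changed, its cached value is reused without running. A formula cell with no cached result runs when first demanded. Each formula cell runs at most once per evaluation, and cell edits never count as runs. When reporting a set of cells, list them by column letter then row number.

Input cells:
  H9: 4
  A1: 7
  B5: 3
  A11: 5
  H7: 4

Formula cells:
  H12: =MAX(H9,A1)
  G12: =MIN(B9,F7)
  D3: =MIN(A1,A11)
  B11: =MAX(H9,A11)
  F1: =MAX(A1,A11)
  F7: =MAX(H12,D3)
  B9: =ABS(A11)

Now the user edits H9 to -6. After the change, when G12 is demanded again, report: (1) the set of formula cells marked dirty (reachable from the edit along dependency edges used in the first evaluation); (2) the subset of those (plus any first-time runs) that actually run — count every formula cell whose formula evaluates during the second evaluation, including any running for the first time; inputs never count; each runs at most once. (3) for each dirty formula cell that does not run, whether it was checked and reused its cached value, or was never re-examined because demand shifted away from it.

Initial pass — values computed on the first demand:
  B9 = ABS(5) = 5
  D3 = MIN(7, 5) = 5
  H12 = MAX(4, 7) = 7
  F7 = MAX(7, 5) = 7
  G12 = MIN(5, 7) = 5

Second demand — change propagation:
  H12: re-runs because H9 4->-6; new result 7 (unchanged).
  F7: re-examined; everything it read last time is the same (H12 unchanged, D3 unchanged) — cache 7 kept, no run.
  G12: re-examined; everything it read last time is the same (B9 unchanged, F7 unchanged) — cache 5 kept, no run.

The important point: H12 recomputes to an identical value, and the output ends up unchanged.

Dirty set: F7, G12, H12.
Run set: H12 (1 run).
Re-examined without running (cache reused): F7, G12.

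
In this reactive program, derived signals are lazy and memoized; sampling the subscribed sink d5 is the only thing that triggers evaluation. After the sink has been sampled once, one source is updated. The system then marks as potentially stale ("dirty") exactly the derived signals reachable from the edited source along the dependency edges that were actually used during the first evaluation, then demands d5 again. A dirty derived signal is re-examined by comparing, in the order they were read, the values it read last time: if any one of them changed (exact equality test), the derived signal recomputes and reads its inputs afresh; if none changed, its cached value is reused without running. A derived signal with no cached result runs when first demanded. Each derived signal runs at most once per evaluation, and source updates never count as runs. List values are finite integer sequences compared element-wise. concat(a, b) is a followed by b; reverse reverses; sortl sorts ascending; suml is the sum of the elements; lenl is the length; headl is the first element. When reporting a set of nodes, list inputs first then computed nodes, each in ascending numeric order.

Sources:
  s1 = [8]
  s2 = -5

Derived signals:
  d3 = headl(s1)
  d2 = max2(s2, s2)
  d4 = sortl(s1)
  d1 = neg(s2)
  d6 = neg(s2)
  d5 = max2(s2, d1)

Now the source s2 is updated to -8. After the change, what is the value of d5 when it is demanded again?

First demand of the output computes:
  d1 = neg(-5) = 5
  d5 = max2(-5, 5) = 5

After the edit, cleaning proceeds:
  d1: a read changed (s2 -5->-8) — executes, giving 8.
  d5: a read changed (s2 -5->-8; d1 5->8) — executes, giving 8.

Demanding d5 again yields 8.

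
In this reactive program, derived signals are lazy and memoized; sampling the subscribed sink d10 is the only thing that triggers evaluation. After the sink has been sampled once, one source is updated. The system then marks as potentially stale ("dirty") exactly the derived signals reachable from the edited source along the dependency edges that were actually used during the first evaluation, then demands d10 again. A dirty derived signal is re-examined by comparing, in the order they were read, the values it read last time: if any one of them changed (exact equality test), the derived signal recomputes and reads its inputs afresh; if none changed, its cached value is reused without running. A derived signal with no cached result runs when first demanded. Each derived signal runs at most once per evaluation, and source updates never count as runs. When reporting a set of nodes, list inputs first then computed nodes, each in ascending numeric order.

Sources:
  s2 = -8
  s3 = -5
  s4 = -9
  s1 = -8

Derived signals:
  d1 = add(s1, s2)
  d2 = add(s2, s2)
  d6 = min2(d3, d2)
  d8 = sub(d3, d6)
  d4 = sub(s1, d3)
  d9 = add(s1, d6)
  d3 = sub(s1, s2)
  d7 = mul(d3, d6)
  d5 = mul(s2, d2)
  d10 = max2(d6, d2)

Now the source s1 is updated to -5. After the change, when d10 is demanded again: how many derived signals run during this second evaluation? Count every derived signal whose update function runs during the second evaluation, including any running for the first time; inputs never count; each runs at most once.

First demand of the output computes:
  d2 = add(-8, -8) = -16
  d3 = sub(-8, -8) = 0
  d6 = min2(0, -16) = -16
  d10 = max2(-16, -16) = -16

After the edit, cleaning proceeds:
  d3: a read changed (s1 -8->-5) — executes, giving 3.
  d6: a read changed (d3 0->3) — executes, giving -16 — identical to its old value.
  d10: dirty, but its reads are unchanged (d6 unchanged, d2 unchanged); cached -16 stands.

Note the absorption at d6: it re-runs yet its value is the same, leaving the output's value untouched.

2 derived signals run: d3, d6.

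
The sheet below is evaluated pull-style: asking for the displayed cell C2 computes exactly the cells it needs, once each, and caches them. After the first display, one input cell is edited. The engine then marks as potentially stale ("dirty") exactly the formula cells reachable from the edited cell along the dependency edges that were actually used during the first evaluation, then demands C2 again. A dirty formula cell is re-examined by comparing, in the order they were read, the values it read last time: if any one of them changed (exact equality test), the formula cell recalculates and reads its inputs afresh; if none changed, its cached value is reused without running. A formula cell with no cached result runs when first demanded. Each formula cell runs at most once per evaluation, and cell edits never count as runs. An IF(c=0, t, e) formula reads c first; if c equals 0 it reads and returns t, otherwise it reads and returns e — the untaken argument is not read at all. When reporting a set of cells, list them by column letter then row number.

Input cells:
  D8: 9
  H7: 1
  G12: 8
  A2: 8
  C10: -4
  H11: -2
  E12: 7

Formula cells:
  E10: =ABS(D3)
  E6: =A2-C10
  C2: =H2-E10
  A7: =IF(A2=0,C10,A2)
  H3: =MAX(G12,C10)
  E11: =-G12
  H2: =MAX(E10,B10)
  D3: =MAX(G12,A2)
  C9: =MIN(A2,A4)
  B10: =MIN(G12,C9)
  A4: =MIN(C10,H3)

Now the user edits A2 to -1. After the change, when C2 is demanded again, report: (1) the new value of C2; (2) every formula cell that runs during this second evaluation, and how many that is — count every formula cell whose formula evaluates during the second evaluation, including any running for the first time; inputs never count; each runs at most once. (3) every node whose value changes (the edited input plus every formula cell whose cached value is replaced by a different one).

Demanding C2 again yields 0.
2 formula cells run: C9, D3.
The nodes whose values change: A2.
Note where the cutoff bites: B10 is checked, finds nothing changed, and keeps its cache.

First demand of the output computes:
  D3 = MAX(8, 8) = 8
  E10 = ABS(8) = 8
  H3 = MAX(8, -4) = 8
  A4 = MIN(-4, 8) = -4
  C9 = MIN(8, -4) = -4
  B10 = MIN(8, -4) = -4
  H2 = MAX(8, -4) = 8
  C2 = 8 - 8 = 0

After the edit, cleaning proceeds:
  C9: a read changed (A2 8->-1) — executes, giving -4 — identical to its old value.
  B10: dirty, but its reads are unchanged (G12 unchanged, C9 unchanged); cached -4 stands.
  D3: a read changed (A2 8->-1) — executes, giving 8 — identical to its old value.
  E10: dirty, but its reads are unchanged (D3 unchanged); cached 8 stands.
  H2: dirty, but its reads are unchanged (E10 unchanged, B10 unchanged); cached 8 stands.
  C2: dirty, but its reads are unchanged (H2 unchanged, E10 unchanged); cached 0 stands.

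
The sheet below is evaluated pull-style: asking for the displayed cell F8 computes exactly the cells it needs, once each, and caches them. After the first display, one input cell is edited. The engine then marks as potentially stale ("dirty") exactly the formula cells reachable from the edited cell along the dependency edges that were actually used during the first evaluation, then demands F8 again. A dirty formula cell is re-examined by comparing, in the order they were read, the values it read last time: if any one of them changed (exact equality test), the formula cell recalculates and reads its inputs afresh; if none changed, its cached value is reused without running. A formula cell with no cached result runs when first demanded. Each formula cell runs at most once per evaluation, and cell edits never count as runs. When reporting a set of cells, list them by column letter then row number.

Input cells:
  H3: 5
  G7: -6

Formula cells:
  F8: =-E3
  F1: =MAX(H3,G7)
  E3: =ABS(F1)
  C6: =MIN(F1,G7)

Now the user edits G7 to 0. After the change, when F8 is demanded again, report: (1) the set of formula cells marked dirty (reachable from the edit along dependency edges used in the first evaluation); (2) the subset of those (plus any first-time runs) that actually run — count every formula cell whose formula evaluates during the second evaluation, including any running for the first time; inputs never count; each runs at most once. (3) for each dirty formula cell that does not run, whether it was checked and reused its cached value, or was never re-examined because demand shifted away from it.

The edit dirties: E3, F1, F8.
1 formula cells run: F1.
Cache hits after checking: E3, F8.
Note the absorption at F1: it re-runs yet its value is the same, leaving the output's value untouched.

First demand of the output computes:
  F1 = MAX(5, -6) = 5
  E3 = ABS(5) = 5
  F8 = -(5) = -5

After the edit, cleaning proceeds:
  F1: a read changed (G7 -6->0) — executes, giving 5 — identical to its old value.
  E3: dirty, but its reads are unchanged (F1 unchanged); cached 5 stands.
  F8: dirty, but its reads are unchanged (E3 unchanged); cached -5 stands.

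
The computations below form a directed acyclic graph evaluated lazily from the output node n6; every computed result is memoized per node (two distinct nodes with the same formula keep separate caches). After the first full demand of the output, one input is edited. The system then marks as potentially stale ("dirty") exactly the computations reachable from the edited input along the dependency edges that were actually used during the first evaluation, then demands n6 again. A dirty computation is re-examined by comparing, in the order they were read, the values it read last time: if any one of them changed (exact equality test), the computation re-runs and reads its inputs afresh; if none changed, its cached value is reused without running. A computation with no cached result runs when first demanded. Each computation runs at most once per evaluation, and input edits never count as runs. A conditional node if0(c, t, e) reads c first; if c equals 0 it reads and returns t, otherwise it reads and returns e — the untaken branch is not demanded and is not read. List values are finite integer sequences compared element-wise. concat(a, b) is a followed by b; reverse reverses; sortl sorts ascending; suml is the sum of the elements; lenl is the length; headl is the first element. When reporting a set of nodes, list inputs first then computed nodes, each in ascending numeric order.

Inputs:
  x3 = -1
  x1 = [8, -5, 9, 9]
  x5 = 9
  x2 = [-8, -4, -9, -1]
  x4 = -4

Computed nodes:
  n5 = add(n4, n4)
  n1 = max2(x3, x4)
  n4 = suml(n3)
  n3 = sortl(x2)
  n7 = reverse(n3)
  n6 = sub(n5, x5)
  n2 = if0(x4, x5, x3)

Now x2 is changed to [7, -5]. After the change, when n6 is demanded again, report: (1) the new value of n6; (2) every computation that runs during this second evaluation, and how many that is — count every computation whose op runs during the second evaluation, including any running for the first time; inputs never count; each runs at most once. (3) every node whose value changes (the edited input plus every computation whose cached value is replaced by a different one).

Demanding n6 again yields -5.
4 computations run: n3, n4, n5, n6.
The nodes whose values change: x2, n3, n4, n5, n6.

First demand of the output computes:
  n3 = sortl([-8, -4, -9, -1]) = [-9, -8, -4, -1]
  n4 = suml([-9, -8, -4, -1]) = -22
  n5 = add(-22, -22) = -44
  n6 = sub(-44, 9) = -53

After the edit, cleaning proceeds:
  n3: a read changed (x2 [-8, -4, -9, -1]->[7, -5]) — executes, giving [-5, 7].
  n4: a read changed (n3 [-9, -8, -4, -1]->[-5, 7]) — executes, giving 2.
  n5: a read changed (n4 -22->2; n4 -22->2) — executes, giving 4.
  n6: a read changed (n5 -44->4) — executes, giving -5.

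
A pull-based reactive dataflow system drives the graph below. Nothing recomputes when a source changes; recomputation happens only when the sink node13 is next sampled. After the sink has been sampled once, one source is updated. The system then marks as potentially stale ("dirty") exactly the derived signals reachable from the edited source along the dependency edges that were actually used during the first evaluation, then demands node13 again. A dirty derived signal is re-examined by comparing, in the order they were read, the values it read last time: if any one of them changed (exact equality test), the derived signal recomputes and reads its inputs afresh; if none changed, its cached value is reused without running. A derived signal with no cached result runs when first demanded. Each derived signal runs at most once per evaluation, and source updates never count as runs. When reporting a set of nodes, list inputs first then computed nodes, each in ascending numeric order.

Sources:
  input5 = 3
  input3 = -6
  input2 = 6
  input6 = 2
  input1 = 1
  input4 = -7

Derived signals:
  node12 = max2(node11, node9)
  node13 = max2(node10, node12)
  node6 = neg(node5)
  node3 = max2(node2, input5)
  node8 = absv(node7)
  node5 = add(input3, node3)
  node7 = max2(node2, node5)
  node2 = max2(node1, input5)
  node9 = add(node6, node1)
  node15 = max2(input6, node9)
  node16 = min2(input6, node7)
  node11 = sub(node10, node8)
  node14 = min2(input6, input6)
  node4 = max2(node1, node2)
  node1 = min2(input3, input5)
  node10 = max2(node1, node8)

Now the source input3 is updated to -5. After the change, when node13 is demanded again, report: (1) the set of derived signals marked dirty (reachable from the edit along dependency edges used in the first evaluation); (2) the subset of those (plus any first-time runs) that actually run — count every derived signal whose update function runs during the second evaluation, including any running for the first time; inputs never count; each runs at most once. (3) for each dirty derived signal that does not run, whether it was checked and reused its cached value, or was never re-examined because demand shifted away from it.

Marked dirty: node1, node2, node3, node5, node6, node7, node8, node9, node10, node11, node12, node13.
Derived signals that run: node1, node2, node5, node6, node7, node9, node10 — 7 in total.
Checked but reused from cache: node3, node8, node11, node12, node13.
Key observation: the cutoff stops propagation at node3 — its inputs' values are unchanged, so it reuses its cache.

First evaluation (everything demanded from the output):
  node1 = min2(-6, 3) = -6
  node2 = max2(-6, 3) = 3
  node3 = max2(3, 3) = 3
  node5 = add(-6, 3) = -3
  node6 = neg(-3) = 3
  node7 = max2(3, -3) = 3
  node8 = absv(3) = 3
  node9 = add(3, -6) = -3
  node10 = max2(-6, 3) = 3
  node11 = sub(3, 3) = 0
  node12 = max2(0, -3) = 0
  node13 = max2(3, 0) = 3

Propagation after the edit:
  node1: runs — input3 -6->-5; result -5.
  node2: runs — node1 -6->-5; result 3 (same value as before).
  node3: checked — values it read are unchanged (node2 unchanged, input5 unchanged); reused cached 3 without running.
  node5: runs — input3 -6->-5; result -2.
  node6: runs — node5 -3->-2; result 2.
  node7: runs — node5 -3->-2; result 3 (same value as before).
  node8: checked — values it read are unchanged (node7 unchanged); reused cached 3 without running.
  node9: runs — node6 3->2; node1 -6->-5; result -3 (same value as before).
  node10: runs — node1 -6->-5; result 3 (same value as before).
  node11: checked — values it read are unchanged (node10 unchanged, node8 unchanged); reused cached 0 without running.
  node12: checked — values it read are unchanged (node11 unchanged, node9 unchanged); reused cached 0 without running.
  node13: checked — values it read are unchanged (node10 unchanged, node12 unchanged); reused cached 3 without running.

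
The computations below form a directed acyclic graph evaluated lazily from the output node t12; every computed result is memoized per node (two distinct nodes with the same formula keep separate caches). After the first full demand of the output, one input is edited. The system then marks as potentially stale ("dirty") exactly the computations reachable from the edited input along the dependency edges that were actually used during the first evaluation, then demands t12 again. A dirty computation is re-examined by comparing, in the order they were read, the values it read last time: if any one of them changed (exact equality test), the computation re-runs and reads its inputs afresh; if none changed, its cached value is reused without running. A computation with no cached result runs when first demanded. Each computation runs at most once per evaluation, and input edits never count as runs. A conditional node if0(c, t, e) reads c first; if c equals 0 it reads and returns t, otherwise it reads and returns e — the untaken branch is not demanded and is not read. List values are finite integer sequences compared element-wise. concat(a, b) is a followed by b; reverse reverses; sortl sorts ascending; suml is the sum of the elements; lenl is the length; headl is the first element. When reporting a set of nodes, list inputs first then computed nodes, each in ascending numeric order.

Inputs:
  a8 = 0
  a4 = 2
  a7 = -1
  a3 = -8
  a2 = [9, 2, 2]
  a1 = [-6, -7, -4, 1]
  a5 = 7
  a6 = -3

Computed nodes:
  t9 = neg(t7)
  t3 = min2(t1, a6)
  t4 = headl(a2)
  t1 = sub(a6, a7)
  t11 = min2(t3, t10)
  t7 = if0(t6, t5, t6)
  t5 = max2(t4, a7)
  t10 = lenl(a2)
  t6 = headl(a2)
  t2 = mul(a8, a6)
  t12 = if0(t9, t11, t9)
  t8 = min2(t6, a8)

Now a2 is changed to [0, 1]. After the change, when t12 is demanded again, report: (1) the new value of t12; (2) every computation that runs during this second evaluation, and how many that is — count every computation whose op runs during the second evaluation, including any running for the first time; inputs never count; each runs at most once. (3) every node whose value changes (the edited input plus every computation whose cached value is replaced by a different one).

First demand of the output computes:
  t6 = headl([9, 2, 2]) = 9
  t7 = if0(t6=9 -> else branch t6) = 9
  t9 = neg(9) = -9
  t12 = if0(t9=-9 -> else branch t9) = -9

After the edit, cleaning proceeds:
  t1: had never run; runs now, result -2.
  t3: had never run; runs now, result -3.
  t4: had never run; runs now, result 0.
  t5: had never run; runs now, result 0.
  t6: a read changed (a2 [9, 2, 2]->[0, 1]) — executes, giving 0.
  t7: a read changed (t6 9->0; t6 9->0) — executes, giving 0.
  t9: a read changed (t7 9->0) — executes, giving 0.
  t10: had never run; runs now, result 2.
  t11: had never run; runs now, result -3.
  t12: a read changed (t9 -9->0; t9 -9->0) — executes, giving -3.

Note the branch switch — t1, t3, t4, t5, t10, t11 had no cache and run now for the first time.

Demanding t12 again yields -3.
10 computations run: t1, t3, t4, t5, t6, t7, t9, t10, t11, t12.
The nodes whose values change: a2, t6, t7, t9, t12.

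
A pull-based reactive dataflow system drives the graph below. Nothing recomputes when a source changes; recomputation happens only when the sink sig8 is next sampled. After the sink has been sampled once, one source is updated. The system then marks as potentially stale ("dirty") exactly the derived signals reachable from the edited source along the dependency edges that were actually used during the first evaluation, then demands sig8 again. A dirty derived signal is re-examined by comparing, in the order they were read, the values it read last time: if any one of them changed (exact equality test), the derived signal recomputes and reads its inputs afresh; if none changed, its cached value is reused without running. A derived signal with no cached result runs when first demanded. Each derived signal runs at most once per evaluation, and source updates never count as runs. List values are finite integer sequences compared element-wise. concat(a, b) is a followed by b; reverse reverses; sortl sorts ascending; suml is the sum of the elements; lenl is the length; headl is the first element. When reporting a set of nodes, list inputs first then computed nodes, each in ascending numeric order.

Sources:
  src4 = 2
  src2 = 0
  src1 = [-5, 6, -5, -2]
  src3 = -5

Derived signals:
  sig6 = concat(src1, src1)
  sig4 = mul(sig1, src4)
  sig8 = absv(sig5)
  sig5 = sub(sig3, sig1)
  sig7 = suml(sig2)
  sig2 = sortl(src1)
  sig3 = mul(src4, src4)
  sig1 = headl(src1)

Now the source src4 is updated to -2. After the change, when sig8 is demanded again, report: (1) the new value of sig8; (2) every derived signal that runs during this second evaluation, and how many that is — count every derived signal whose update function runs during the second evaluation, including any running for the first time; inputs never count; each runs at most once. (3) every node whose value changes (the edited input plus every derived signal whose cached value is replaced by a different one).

New value of sig8: 9.
Derived signals that run: sig3 — 1 in total.
Values that change: src4.
Key observation: the change is absorbed at sig3 — it re-runs but produces the same value, and the output's value is unchanged.

First evaluation (everything demanded from the output):
  sig1 = headl([-5, 6, -5, -2]) = -5
  sig3 = mul(2, 2) = 4
  sig5 = sub(4, -5) = 9
  sig8 = absv(9) = 9

Propagation after the edit:
  sig3: runs — src4 2->-2; src4 2->-2; result 4 (same value as before).
  sig5: checked — values it read are unchanged (sig3 unchanged, sig1 unchanged); reused cached 9 without running.
  sig8: checked — values it read are unchanged (sig5 unchanged); reused cached 9 without running.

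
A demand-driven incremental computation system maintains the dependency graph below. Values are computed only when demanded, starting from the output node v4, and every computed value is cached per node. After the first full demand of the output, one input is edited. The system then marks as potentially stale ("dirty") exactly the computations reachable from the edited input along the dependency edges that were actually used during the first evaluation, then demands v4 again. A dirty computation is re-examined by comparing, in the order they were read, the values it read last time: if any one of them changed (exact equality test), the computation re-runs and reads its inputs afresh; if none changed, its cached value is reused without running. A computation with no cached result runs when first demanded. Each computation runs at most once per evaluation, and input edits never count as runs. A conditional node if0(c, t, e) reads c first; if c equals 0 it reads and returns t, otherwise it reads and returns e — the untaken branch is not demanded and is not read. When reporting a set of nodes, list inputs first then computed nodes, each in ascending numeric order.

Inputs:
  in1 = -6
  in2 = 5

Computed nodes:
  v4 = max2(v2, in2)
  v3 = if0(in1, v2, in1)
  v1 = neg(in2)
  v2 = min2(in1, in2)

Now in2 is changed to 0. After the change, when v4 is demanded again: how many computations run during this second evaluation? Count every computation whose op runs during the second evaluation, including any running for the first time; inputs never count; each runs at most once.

First evaluation (everything demanded from the output):
  v2 = min2(-6, 5) = -6
  v4 = max2(-6, 5) = 5

Propagation after the edit:
  v2: runs — in2 5->0; result -6 (same value as before).
  v4: runs — in2 5->0; result 0.

Computations that run: v2, v4 — 2 in total.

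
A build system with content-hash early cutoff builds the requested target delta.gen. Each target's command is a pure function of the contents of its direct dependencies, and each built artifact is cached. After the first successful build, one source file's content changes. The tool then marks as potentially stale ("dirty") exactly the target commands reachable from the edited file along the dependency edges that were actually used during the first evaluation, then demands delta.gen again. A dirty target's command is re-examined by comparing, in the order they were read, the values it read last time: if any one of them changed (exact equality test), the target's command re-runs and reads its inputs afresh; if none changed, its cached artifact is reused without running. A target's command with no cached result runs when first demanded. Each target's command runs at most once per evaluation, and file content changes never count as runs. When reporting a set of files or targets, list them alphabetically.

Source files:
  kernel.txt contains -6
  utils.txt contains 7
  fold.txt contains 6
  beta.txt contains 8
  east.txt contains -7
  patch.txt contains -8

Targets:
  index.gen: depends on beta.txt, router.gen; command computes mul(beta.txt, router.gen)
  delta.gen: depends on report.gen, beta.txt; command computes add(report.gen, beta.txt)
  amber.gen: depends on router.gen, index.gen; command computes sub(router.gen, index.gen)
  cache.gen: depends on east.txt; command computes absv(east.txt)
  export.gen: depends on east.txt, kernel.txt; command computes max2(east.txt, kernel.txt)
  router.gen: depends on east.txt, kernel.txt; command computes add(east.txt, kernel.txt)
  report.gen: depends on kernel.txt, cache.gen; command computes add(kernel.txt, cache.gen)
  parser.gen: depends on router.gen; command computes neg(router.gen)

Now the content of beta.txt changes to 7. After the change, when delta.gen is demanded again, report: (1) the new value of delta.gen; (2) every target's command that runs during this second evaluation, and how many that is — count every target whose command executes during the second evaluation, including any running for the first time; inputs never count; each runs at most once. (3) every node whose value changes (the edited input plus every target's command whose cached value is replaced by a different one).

New value of delta.gen: 8.
Target commands that run: delta.gen — 1 in total.
Values that change: beta.txt, delta.gen.

First evaluation (everything demanded from the output):
  cache.gen = absv(-7) = 7
  report.gen = add(-6, 7) = 1
  delta.gen = add(1, 8) = 9

Propagation after the edit:
  delta.gen: runs — beta.txt 8->7; result 8.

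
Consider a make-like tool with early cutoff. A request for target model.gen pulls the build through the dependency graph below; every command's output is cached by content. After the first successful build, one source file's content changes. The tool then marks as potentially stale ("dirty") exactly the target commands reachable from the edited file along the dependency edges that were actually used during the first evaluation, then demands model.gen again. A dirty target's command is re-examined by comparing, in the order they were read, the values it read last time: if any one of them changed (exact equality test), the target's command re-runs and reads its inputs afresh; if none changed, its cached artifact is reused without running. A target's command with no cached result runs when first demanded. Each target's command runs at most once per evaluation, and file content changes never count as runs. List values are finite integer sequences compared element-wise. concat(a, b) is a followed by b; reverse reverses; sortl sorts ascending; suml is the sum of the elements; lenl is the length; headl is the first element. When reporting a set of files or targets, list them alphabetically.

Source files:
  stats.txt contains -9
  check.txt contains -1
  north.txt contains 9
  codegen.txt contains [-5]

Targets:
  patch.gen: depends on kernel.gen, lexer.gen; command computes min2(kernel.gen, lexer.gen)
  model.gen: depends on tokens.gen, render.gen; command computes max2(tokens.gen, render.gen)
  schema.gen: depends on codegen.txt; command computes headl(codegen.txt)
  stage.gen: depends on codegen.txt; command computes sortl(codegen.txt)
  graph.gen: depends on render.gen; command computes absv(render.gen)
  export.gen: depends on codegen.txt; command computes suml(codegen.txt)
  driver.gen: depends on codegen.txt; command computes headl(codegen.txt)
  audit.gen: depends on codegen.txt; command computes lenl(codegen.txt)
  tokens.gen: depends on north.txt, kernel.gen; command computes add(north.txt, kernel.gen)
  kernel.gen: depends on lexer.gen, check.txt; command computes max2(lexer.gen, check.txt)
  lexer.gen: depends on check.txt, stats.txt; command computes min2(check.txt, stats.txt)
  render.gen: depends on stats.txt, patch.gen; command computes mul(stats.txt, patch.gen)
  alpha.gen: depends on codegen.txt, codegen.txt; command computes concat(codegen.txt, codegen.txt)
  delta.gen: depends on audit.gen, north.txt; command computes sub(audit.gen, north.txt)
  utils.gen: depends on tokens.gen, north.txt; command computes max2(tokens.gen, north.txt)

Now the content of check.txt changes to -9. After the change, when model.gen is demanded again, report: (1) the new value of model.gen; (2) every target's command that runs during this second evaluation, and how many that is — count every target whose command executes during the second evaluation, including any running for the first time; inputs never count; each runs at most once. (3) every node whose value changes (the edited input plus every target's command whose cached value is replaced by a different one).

Demanding model.gen again yields 81.
5 target commands run: kernel.gen, lexer.gen, model.gen, patch.gen, tokens.gen.
The nodes whose values change: check.txt, kernel.gen, tokens.gen.
Note where the cutoff bites: render.gen is checked, finds nothing changed, and keeps its cache.

First demand of the output computes:
  lexer.gen = min2(-1, -9) = -9
  kernel.gen = max2(-9, -1) = -1
  patch.gen = min2(-1, -9) = -9
  render.gen = mul(-9, -9) = 81
  tokens.gen = add(9, -1) = 8
  model.gen = max2(8, 81) = 81

After the edit, cleaning proceeds:
  lexer.gen: a read changed (check.txt -1->-9) — executes, giving -9 — identical to its old value.
  kernel.gen: a read changed (check.txt -1->-9) — executes, giving -9.
  patch.gen: a read changed (kernel.gen -1->-9) — executes, giving -9 — identical to its old value.
  render.gen: dirty, but its reads are unchanged (stats.txt unchanged, patch.gen unchanged); cached 81 stands.
  tokens.gen: a read changed (kernel.gen -1->-9) — executes, giving 0.
  model.gen: a read changed (tokens.gen 8->0) — executes, giving 81 — identical to its old value.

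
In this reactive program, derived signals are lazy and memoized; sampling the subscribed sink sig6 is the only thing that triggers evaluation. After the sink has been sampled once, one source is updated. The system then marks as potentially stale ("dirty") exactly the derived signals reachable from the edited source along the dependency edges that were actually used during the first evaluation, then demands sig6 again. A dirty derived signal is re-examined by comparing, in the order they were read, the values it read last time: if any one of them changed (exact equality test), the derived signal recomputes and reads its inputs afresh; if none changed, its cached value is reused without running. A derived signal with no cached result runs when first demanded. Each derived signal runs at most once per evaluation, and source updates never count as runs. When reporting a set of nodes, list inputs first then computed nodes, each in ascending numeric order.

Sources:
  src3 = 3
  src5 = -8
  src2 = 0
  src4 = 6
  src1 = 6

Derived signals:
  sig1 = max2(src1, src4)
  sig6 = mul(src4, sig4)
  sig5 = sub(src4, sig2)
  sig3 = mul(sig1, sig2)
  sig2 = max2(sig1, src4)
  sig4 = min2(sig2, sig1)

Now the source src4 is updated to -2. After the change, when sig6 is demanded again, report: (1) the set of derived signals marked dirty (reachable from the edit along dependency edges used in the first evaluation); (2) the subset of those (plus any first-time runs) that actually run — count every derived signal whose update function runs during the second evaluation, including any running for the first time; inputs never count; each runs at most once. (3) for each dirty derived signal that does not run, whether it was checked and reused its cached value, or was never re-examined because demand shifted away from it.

The edit dirties: sig1, sig2, sig4, sig6.
3 derived signals run: sig1, sig2, sig6.
Cache hits after checking: sig4.
Note where the cutoff bites: sig4 is checked, finds nothing changed, and keeps its cache.

First demand of the output computes:
  sig1 = max2(6, 6) = 6
  sig2 = max2(6, 6) = 6
  sig4 = min2(6, 6) = 6
  sig6 = mul(6, 6) = 36

After the edit, cleaning proceeds:
  sig1: a read changed (src4 6->-2) — executes, giving 6 — identical to its old value.
  sig2: a read changed (src4 6->-2) — executes, giving 6 — identical to its old value.
  sig4: dirty, but its reads are unchanged (sig2 unchanged, sig1 unchanged); cached 6 stands.
  sig6: a read changed (src4 6->-2) — executes, giving -12.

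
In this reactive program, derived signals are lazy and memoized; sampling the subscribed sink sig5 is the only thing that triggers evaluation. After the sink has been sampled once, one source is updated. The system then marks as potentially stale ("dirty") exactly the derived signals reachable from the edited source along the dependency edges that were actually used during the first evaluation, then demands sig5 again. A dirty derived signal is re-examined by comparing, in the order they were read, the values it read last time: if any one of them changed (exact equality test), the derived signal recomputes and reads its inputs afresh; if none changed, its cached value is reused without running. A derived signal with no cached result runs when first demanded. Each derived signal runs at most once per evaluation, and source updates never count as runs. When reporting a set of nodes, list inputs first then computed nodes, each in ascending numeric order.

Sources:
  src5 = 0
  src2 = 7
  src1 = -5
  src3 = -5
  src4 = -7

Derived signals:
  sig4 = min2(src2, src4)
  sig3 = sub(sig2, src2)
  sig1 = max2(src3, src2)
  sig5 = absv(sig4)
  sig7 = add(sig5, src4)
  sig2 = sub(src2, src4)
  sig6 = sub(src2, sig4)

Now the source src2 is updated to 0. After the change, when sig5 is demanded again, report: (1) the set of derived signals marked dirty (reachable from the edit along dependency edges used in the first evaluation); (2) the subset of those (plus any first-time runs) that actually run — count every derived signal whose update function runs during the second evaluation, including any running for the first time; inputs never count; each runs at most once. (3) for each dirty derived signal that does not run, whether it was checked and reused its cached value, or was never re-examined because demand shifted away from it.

The edit dirties: sig4, sig5.
1 derived signals run: sig4.
Cache hits after checking: sig5.
Note the absorption at sig4: it re-runs yet its value is the same, leaving the output's value untouched.

First demand of the output computes:
  sig4 = min2(7, -7) = -7
  sig5 = absv(-7) = 7

After the edit, cleaning proceeds:
  sig4: a read changed (src2 7->0) — executes, giving -7 — identical to its old value.
  sig5: dirty, but its reads are unchanged (sig4 unchanged); cached 7 stands.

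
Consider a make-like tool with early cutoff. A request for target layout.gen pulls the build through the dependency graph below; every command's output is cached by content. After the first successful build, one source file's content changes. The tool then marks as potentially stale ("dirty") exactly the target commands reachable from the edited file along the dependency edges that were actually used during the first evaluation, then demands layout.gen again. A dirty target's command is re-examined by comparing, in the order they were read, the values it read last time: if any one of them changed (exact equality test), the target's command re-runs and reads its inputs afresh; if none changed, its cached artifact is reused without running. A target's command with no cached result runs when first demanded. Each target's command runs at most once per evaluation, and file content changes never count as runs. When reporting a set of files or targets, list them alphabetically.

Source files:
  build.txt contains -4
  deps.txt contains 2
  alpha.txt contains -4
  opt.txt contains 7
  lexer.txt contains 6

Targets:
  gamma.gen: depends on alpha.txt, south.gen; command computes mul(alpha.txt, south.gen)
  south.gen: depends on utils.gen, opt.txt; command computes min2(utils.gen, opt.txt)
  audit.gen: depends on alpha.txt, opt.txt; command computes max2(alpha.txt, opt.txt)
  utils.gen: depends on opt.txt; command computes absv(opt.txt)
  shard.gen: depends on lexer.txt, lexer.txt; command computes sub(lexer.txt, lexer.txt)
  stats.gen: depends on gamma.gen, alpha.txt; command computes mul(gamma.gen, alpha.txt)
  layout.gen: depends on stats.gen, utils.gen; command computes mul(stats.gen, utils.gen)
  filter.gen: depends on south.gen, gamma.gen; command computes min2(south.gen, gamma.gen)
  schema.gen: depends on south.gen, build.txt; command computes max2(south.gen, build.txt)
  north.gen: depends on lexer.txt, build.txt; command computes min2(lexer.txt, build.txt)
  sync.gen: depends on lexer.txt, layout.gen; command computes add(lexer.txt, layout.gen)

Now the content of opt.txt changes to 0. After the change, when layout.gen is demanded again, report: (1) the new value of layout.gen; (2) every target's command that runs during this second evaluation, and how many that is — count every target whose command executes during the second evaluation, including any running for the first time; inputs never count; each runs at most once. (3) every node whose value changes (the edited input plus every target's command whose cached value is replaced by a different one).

First demand of the output computes:
  utils.gen = absv(7) = 7
  south.gen = min2(7, 7) = 7
  gamma.gen = mul(-4, 7) = -28
  stats.gen = mul(-28, -4) = 112
  layout.gen = mul(112, 7) = 784

After the edit, cleaning proceeds:
  utils.gen: a read changed (opt.txt 7->0) — executes, giving 0.
  south.gen: a read changed (utils.gen 7->0; opt.txt 7->0) — executes, giving 0.
  gamma.gen: a read changed (south.gen 7->0) — executes, giving 0.
  stats.gen: a read changed (gamma.gen -28->0) — executes, giving 0.
  layout.gen: a read changed (stats.gen 112->0; utils.gen 7->0) — executes, giving 0.

Demanding layout.gen again yields 0.
5 target commands run: gamma.gen, layout.gen, south.gen, stats.gen, utils.gen.
The nodes whose values change: gamma.gen, layout.gen, opt.txt, south.gen, stats.gen, utils.gen.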